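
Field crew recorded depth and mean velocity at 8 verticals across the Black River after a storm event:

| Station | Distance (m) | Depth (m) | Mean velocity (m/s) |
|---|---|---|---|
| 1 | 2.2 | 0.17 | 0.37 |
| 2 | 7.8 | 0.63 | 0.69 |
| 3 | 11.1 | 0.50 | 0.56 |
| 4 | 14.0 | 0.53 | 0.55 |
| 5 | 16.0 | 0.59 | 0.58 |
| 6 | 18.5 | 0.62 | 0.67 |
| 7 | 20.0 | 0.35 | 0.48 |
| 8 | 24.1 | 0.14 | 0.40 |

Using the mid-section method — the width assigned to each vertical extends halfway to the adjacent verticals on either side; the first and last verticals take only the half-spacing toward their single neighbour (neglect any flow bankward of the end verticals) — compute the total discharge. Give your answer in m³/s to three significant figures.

5.88 m³/s

w_1 = (7.8 − 2.2)/2 = 2.8 m; q_1 = 0.37 × 0.17 × 2.8 = 0.1761 m³/s
w_2 = (11.1 − 2.2)/2 = 4.45 m; q_2 = 0.69 × 0.63 × 4.45 = 1.934 m³/s
w_3 = (14.0 − 7.8)/2 = 3.1 m; q_3 = 0.56 × 0.50 × 3.1 = 0.8680 m³/s
w_4 = (16.0 − 11.1)/2 = 2.45 m; q_4 = 0.55 × 0.53 × 2.45 = 0.7142 m³/s
w_5 = (18.5 − 14.0)/2 = 2.25 m; q_5 = 0.58 × 0.59 × 2.25 = 0.7700 m³/s
w_6 = (20.0 − 16.0)/2 = 2 m; q_6 = 0.67 × 0.62 × 2 = 0.8308 m³/s
w_7 = (24.1 − 18.5)/2 = 2.8 m; q_7 = 0.48 × 0.35 × 2.8 = 0.4704 m³/s
w_8 = (24.1 − 20.0)/2 = 2.05 m; q_8 = 0.40 × 0.14 × 2.05 = 0.1148 m³/s
Q = Σ qᵢ = 5.879 m³/s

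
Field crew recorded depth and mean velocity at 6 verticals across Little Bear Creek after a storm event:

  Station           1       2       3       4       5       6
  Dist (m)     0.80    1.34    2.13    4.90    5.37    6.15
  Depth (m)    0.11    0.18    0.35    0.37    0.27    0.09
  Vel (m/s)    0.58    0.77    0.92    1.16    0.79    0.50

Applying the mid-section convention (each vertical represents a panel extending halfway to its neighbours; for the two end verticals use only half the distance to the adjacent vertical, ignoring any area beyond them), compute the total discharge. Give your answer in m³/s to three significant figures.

1.53 m³/s

w_1 = (1.34 − 0.80)/2 = 0.27 m; q_1 = 0.58 × 0.11 × 0.27 = 0.01723 m³/s
w_2 = (2.13 − 0.80)/2 = 0.665 m; q_2 = 0.77 × 0.18 × 0.665 = 0.09217 m³/s
w_3 = (4.90 − 1.34)/2 = 1.78 m; q_3 = 0.92 × 0.35 × 1.78 = 0.5732 m³/s
w_4 = (5.37 − 2.13)/2 = 1.62 m; q_4 = 1.16 × 0.37 × 1.62 = 0.6953 m³/s
w_5 = (6.15 − 4.90)/2 = 0.625 m; q_5 = 0.79 × 0.27 × 0.625 = 0.1333 m³/s
w_6 = (6.15 − 5.37)/2 = 0.39 m; q_6 = 0.50 × 0.09 × 0.39 = 0.01755 m³/s
Q = Σ qᵢ = 1.529 m³/s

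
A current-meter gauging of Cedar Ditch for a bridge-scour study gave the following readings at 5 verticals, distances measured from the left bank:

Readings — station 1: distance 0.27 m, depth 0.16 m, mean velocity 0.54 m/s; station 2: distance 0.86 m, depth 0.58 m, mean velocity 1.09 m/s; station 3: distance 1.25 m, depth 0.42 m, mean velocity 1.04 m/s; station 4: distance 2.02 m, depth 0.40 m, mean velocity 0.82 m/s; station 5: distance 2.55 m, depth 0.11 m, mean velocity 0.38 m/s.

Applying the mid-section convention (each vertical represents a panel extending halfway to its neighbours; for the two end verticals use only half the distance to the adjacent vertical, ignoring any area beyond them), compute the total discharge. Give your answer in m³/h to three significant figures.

w_1 = (0.86 − 0.27)/2 = 0.295 m; q_1 = 0.54 × 0.16 × 0.295 = 0.02549 m³/s
w_2 = (1.25 − 0.27)/2 = 0.49 m; q_2 = 1.09 × 0.58 × 0.49 = 0.3098 m³/s
w_3 = (2.02 − 0.86)/2 = 0.58 m; q_3 = 1.04 × 0.42 × 0.58 = 0.2533 m³/s
w_4 = (2.55 − 1.25)/2 = 0.65 m; q_4 = 0.82 × 0.40 × 0.65 = 0.2132 m³/s
w_5 = (2.55 − 2.02)/2 = 0.265 m; q_5 = 0.38 × 0.11 × 0.265 = 0.01108 m³/s
Q = Σ qᵢ = 0.8129 m³/s
= 0.8129 × 3600 = 2926 m³/h

2930 m³/h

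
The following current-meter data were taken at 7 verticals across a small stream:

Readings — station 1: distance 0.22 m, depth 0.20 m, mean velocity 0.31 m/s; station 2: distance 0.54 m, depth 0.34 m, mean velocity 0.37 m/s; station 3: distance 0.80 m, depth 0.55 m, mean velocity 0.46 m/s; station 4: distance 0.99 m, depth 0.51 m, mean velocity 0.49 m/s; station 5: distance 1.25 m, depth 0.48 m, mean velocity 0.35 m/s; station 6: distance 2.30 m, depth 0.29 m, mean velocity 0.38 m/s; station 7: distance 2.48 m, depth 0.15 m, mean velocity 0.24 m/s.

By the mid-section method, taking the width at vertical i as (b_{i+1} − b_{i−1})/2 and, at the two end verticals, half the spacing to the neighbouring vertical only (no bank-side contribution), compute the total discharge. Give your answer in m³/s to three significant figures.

0.341 m³/s

w_1 = (0.54 − 0.22)/2 = 0.16 m; q_1 = 0.31 × 0.20 × 0.16 = 0.009920 m³/s
w_2 = (0.80 − 0.22)/2 = 0.29 m; q_2 = 0.37 × 0.34 × 0.29 = 0.03648 m³/s
w_3 = (0.99 − 0.54)/2 = 0.225 m; q_3 = 0.46 × 0.55 × 0.225 = 0.05693 m³/s
w_4 = (1.25 − 0.80)/2 = 0.225 m; q_4 = 0.49 × 0.51 × 0.225 = 0.05623 m³/s
w_5 = (2.30 − 0.99)/2 = 0.655 m; q_5 = 0.35 × 0.48 × 0.655 = 0.1100 m³/s
w_6 = (2.48 − 1.25)/2 = 0.615 m; q_6 = 0.38 × 0.29 × 0.615 = 0.06777 m³/s
w_7 = (2.48 − 2.30)/2 = 0.09 m; q_7 = 0.24 × 0.15 × 0.09 = 0.003240 m³/s
Q = Σ qᵢ = 0.3406 m³/s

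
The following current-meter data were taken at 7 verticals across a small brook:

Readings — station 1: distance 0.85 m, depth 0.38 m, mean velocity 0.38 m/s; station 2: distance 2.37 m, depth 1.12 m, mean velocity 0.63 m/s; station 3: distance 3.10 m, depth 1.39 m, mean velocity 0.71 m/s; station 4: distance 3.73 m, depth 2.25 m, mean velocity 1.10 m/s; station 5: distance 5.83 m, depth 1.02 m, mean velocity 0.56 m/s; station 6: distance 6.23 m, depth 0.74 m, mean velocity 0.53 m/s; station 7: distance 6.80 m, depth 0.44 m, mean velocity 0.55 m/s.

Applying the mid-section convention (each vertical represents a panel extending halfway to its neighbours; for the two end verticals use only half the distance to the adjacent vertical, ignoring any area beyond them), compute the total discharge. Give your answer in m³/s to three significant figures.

5.93 m³/s

w_1 = (2.37 − 0.85)/2 = 0.76 m; q_1 = 0.38 × 0.38 × 0.76 = 0.1097 m³/s
w_2 = (3.10 − 0.85)/2 = 1.125 m; q_2 = 0.63 × 1.12 × 1.125 = 0.7938 m³/s
w_3 = (3.73 − 2.37)/2 = 0.68 m; q_3 = 0.71 × 1.39 × 0.68 = 0.6711 m³/s
w_4 = (5.83 − 3.10)/2 = 1.365 m; q_4 = 1.10 × 2.25 × 1.365 = 3.378 m³/s
w_5 = (6.23 − 3.73)/2 = 1.25 m; q_5 = 0.56 × 1.02 × 1.25 = 0.7140 m³/s
w_6 = (6.80 − 5.83)/2 = 0.485 m; q_6 = 0.53 × 0.74 × 0.485 = 0.1902 m³/s
w_7 = (6.80 − 6.23)/2 = 0.285 m; q_7 = 0.55 × 0.44 × 0.285 = 0.06897 m³/s
Q = Σ qᵢ = 5.926 m³/s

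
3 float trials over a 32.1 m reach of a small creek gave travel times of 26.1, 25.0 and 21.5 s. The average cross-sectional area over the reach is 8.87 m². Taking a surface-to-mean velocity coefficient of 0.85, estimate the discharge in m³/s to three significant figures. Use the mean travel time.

t̄ = (26.1 + 25.0 + 21.5) / 3 = 24.2 s
v_surface = L / t̄ = 32.1 / 24.2 = 1.326 m/s
v_mean = 0.85 × 1.326 = 1.127 m/s
Q = A × v_mean = 8.87 × 1.127 = 10.00 m³/s

10.0 m³/s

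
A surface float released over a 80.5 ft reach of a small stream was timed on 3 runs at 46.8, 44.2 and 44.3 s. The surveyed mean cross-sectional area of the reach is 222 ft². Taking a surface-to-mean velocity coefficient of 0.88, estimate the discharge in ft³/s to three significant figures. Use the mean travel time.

349 ft³/s

t̄ = (46.8 + 44.2 + 44.3) / 3 = 45.1 s
v_surface = L / t̄ = 80.5 / 45.1 = 1.785 ft/s
v_mean = 0.88 × 1.785 = 1.571 ft/s
Q = A × v_mean = 222 × 1.571 = 348.7 ft³/s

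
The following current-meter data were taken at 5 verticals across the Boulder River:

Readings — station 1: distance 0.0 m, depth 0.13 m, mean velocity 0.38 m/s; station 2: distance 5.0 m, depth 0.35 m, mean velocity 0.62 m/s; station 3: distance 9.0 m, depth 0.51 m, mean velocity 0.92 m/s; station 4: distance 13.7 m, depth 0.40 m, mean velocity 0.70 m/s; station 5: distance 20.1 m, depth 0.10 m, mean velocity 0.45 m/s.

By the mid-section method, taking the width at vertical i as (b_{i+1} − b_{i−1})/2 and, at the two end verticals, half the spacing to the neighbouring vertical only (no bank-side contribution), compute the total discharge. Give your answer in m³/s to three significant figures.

w_1 = (5.0 − 0.0)/2 = 2.5 m; q_1 = 0.38 × 0.13 × 2.5 = 0.1235 m³/s
w_2 = (9.0 − 0.0)/2 = 4.5 m; q_2 = 0.62 × 0.35 × 4.5 = 0.9765 m³/s
w_3 = (13.7 − 5.0)/2 = 4.35 m; q_3 = 0.92 × 0.51 × 4.35 = 2.041 m³/s
w_4 = (20.1 − 9.0)/2 = 5.55 m; q_4 = 0.70 × 0.40 × 5.55 = 1.554 m³/s
w_5 = (20.1 − 13.7)/2 = 3.2 m; q_5 = 0.45 × 0.10 × 3.2 = 0.1440 m³/s
Q = Σ qᵢ = 4.839 m³/s

4.84 m³/s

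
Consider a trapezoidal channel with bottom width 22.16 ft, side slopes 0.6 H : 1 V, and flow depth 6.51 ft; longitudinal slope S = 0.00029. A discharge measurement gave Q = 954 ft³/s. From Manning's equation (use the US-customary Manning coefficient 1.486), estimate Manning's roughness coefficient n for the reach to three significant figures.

0.0123

A = (b + z·y)·y = (22.16 + 0.6×6.51)×6.51 = 169.7 ft²
P = b + 2y√(1+z²) = 22.16 + 2×6.51×√(1+0.6²) = 37.34 ft
R = A/P = 169.7/37.34 = 4.544 ft
n = (1.486/Q)·A·R^(2/3)·S^(1/2) = (1.486/954) × 169.7 × 2.743 × 0.01703 = 0.01235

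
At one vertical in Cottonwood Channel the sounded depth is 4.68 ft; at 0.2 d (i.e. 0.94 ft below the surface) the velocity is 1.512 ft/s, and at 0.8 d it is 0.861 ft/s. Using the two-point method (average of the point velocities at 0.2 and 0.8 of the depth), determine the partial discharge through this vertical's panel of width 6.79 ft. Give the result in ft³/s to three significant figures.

v̄ = (1.512 + 0.861) / 2 = 1.187 ft/s
q = v̄ × d × w = 1.187 × 4.68 × 6.79 = 37.70 ft³/s

37.7 ft³/s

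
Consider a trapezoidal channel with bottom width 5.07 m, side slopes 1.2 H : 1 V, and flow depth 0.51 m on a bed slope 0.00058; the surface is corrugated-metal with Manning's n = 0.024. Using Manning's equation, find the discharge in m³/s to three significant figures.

A = (b + z·y)·y = (5.07 + 1.2×0.51)×0.51 = 2.898 m²
P = b + 2y√(1+z²) = 5.07 + 2×0.51×√(1+1.2²) = 6.663 m
R = A/P = 2.898/6.663 = 0.4349 m
Q = (1/n)·A·R^(2/3)·S^(1/2) = (1/0.024) × 2.898 × 0.4349^(2/3) × 0.00058^(1/2) = 1.669 m³/s

1.67 m³/s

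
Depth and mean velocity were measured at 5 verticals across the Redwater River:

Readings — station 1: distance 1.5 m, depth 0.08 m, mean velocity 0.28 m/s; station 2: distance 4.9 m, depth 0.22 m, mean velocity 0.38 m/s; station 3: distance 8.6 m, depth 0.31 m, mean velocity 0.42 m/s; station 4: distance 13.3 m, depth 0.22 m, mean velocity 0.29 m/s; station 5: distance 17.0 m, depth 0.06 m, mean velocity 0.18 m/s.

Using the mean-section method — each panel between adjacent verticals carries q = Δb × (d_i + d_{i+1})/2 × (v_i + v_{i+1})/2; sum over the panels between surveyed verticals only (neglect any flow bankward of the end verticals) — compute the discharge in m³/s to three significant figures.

1.12 m³/s

Panel 1-2: Δb = 3.4 m, d̄ = (0.08+0.22)/2 = 0.15, v̄ = (0.28+0.38)/2 = 0.33 → q = 3.4×0.15×0.33 = 0.1683 m³/s
Panel 2-3: Δb = 3.7 m, d̄ = (0.22+0.31)/2 = 0.265, v̄ = (0.38+0.42)/2 = 0.4 → q = 3.7×0.265×0.4 = 0.3922 m³/s
Panel 3-4: Δb = 4.7 m, d̄ = (0.31+0.22)/2 = 0.265, v̄ = (0.42+0.29)/2 = 0.355 → q = 4.7×0.265×0.355 = 0.4422 m³/s
Panel 4-5: Δb = 3.7 m, d̄ = (0.22+0.06)/2 = 0.14, v̄ = (0.29+0.18)/2 = 0.235 → q = 3.7×0.14×0.235 = 0.1217 m³/s
Q = Σ q = 1.124 m³/s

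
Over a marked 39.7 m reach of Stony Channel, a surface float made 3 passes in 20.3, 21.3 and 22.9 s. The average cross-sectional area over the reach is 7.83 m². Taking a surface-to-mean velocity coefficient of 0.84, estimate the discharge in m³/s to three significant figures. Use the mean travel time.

t̄ = (20.3 + 21.3 + 22.9) / 3 = 21.5 s
v_surface = L / t̄ = 39.7 / 21.5 = 1.847 m/s
v_mean = 0.84 × 1.847 = 1.551 m/s
Q = A × v_mean = 7.83 × 1.551 = 12.14 m³/s

12.1 m³/s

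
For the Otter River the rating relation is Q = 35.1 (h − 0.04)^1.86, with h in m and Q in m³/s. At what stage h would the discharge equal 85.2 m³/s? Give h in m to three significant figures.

h − h₀ = (Q/C)^(1/b) = (85.2/35.1)^(1/1.86) = 1.611 m
h = 0.04 + 1.611 = 1.651 m

1.65 m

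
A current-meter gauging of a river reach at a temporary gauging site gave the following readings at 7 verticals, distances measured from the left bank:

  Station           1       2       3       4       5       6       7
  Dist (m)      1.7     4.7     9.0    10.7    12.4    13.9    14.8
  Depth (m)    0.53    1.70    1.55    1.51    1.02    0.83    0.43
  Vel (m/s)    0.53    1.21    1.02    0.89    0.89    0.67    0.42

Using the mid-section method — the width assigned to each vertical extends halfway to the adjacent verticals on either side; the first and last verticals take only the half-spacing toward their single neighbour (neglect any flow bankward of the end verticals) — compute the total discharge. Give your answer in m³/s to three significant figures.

w_1 = (4.7 − 1.7)/2 = 1.5 m; q_1 = 0.53 × 0.53 × 1.5 = 0.4214 m³/s
w_2 = (9.0 − 1.7)/2 = 3.65 m; q_2 = 1.21 × 1.70 × 3.65 = 7.508 m³/s
w_3 = (10.7 − 4.7)/2 = 3 m; q_3 = 1.02 × 1.55 × 3 = 4.743 m³/s
w_4 = (12.4 − 9.0)/2 = 1.7 m; q_4 = 0.89 × 1.51 × 1.7 = 2.285 m³/s
w_5 = (13.9 − 10.7)/2 = 1.6 m; q_5 = 0.89 × 1.02 × 1.6 = 1.452 m³/s
w_6 = (14.8 − 12.4)/2 = 1.2 m; q_6 = 0.67 × 0.83 × 1.2 = 0.6673 m³/s
w_7 = (14.8 − 13.9)/2 = 0.45 m; q_7 = 0.42 × 0.43 × 0.45 = 0.08127 m³/s
Q = Σ qᵢ = 17.16 m³/s

17.2 m³/s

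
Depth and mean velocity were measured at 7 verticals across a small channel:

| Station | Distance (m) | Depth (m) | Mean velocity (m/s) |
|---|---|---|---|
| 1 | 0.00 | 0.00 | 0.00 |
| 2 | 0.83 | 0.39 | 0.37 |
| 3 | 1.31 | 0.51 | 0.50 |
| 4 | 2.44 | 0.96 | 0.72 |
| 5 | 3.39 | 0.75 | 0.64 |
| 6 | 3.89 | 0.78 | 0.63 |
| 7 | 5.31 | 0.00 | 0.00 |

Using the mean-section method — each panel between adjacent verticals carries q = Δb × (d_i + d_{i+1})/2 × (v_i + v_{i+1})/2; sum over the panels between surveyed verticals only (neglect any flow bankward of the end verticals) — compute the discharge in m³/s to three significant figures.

Panel 1-2: Δb = 0.83 m, d̄ = (0.00+0.39)/2 = 0.195, v̄ = (0.00+0.37)/2 = 0.185 → q = 0.83×0.195×0.185 = 0.02994 m³/s
Panel 2-3: Δb = 0.48 m, d̄ = (0.39+0.51)/2 = 0.45, v̄ = (0.37+0.50)/2 = 0.435 → q = 0.48×0.45×0.435 = 0.09396 m³/s
Panel 3-4: Δb = 1.13 m, d̄ = (0.51+0.96)/2 = 0.735, v̄ = (0.50+0.72)/2 = 0.61 → q = 1.13×0.735×0.61 = 0.5066 m³/s
Panel 4-5: Δb = 0.95 m, d̄ = (0.96+0.75)/2 = 0.855, v̄ = (0.72+0.64)/2 = 0.68 → q = 0.95×0.855×0.68 = 0.5523 m³/s
Panel 5-6: Δb = 0.5 m, d̄ = (0.75+0.78)/2 = 0.765, v̄ = (0.64+0.63)/2 = 0.635 → q = 0.5×0.765×0.635 = 0.2429 m³/s
Panel 6-7: Δb = 1.42 m, d̄ = (0.78+0.00)/2 = 0.39, v̄ = (0.63+0.00)/2 = 0.315 → q = 1.42×0.39×0.315 = 0.1744 m³/s
Q = Σ q = 1.600 m³/s

1.60 m³/s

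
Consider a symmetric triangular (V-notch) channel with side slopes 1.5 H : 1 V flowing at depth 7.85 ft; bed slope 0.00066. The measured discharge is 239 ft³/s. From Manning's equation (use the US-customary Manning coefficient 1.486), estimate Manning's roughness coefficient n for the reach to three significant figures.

0.0325

A = z·y² = 1.5×7.85² = 92.43 ft²
P = 2y√(1+z²) = 2×7.85×√(1+1.5²) = 28.30 ft
R = A/P = 92.43/28.30 = 3.266 ft
n = (1.486/Q)·A·R^(2/3)·S^(1/2) = (1.486/239) × 92.43 × 2.201 × 0.02569 = 0.03250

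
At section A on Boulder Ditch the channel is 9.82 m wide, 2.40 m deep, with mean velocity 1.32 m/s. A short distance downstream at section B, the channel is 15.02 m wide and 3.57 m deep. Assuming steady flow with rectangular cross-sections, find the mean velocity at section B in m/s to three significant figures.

Q = A₁V₁ = (9.82×2.40) × 1.32 = 31.11 m³/s
A₂ = 15.02 × 3.57 = 53.62 m²
V₂ = Q/A₂ = 31.11/53.62 = 0.5802 m/s

0.580 m/s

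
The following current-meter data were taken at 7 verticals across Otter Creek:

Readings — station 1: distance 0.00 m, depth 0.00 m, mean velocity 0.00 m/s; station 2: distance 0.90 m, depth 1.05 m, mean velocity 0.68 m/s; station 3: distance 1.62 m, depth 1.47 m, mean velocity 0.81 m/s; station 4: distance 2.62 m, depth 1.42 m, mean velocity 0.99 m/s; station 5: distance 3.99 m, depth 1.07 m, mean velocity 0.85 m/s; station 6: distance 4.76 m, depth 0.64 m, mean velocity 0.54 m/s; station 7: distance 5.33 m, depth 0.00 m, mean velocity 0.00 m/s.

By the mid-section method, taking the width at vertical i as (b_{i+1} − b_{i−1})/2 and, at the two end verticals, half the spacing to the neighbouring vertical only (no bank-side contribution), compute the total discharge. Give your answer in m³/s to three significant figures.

w_2 = (1.62 − 0.00)/2 = 0.81 m; q_2 = 0.68 × 1.05 × 0.81 = 0.5783 m³/s
w_3 = (2.62 − 0.90)/2 = 0.86 m; q_3 = 0.81 × 1.47 × 0.86 = 1.024 m³/s
w_4 = (3.99 − 1.62)/2 = 1.185 m; q_4 = 0.99 × 1.42 × 1.185 = 1.666 m³/s
w_5 = (4.76 − 2.62)/2 = 1.07 m; q_5 = 0.85 × 1.07 × 1.07 = 0.9732 m³/s
w_6 = (5.33 − 3.99)/2 = 0.67 m; q_6 = 0.54 × 0.64 × 0.67 = 0.2316 m³/s
Stations 1, 7 contribute zero (depth or velocity is 0).
Q = Σ qᵢ = 4.473 m³/s

4.47 m³/s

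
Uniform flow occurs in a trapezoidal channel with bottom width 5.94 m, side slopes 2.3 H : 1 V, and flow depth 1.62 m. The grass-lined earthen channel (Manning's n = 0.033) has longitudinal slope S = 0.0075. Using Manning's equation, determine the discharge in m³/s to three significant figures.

44.1 m³/s

A = (b + z·y)·y = (5.94 + 2.3×1.62)×1.62 = 15.66 m²
P = b + 2y√(1+z²) = 5.94 + 2×1.62×√(1+2.3²) = 14.07 m
R = A/P = 15.66/14.07 = 1.113 m
Q = (1/n)·A·R^(2/3)·S^(1/2) = (1/0.033) × 15.66 × 1.113^(2/3) × 0.0075^(1/2) = 44.14 m³/s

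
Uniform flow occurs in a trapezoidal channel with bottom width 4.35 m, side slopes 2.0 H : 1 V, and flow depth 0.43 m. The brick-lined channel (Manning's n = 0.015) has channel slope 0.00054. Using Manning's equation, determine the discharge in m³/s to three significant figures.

A = (b + z·y)·y = (4.35 + 2.0×0.43)×0.43 = 2.240 m²
P = b + 2y√(1+z²) = 4.35 + 2×0.43×√(1+2.0²) = 6.273 m
R = A/P = 2.240/6.273 = 0.3571 m
Q = (1/n)·A·R^(2/3)·S^(1/2) = (1/0.015) × 2.240 × 0.3571^(2/3) × 0.00054^(1/2) = 1.747 m³/s

1.75 m³/s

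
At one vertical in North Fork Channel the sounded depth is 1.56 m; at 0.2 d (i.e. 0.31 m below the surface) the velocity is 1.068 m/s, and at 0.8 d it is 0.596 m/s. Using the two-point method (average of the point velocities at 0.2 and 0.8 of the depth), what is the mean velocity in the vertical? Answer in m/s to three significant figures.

v̄ = (1.068 + 0.596) / 2 = 0.8320 m/s

0.832 m/s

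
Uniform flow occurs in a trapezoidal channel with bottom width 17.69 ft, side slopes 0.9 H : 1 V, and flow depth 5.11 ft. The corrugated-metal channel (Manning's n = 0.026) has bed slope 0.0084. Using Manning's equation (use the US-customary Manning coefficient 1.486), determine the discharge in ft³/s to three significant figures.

1410 ft³/s

A = (b + z·y)·y = (17.69 + 0.9×5.11)×5.11 = 113.9 ft²
P = b + 2y√(1+z²) = 17.69 + 2×5.11×√(1+0.9²) = 31.44 ft
R = A/P = 113.9/31.44 = 3.623 ft
Q = (1.486/n)·A·R^(2/3)·S^(1/2) = (1.486/0.026) × 113.9 × 3.623^(2/3) × 0.0084^(1/2) = 1407 ft³/s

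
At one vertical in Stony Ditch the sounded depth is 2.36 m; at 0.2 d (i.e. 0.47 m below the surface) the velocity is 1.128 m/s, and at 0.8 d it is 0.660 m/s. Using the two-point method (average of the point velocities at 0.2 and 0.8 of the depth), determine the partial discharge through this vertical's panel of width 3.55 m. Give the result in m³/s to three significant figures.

7.49 m³/s

v̄ = (1.128 + 0.660) / 2 = 0.8940 m/s
q = v̄ × d × w = 0.8940 × 2.36 × 3.55 = 7.490 m³/s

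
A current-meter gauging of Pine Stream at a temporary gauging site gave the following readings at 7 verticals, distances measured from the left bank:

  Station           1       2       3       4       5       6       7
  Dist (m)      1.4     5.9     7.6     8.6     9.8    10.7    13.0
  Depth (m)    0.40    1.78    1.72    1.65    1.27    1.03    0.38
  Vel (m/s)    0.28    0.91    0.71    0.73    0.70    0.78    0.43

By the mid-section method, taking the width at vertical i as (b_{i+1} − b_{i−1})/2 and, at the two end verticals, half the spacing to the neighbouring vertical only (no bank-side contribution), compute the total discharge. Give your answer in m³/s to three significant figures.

10.7 m³/s

w_1 = (5.9 − 1.4)/2 = 2.25 m; q_1 = 0.28 × 0.40 × 2.25 = 0.2520 m³/s
w_2 = (7.6 − 1.4)/2 = 3.1 m; q_2 = 0.91 × 1.78 × 3.1 = 5.021 m³/s
w_3 = (8.6 − 5.9)/2 = 1.35 m; q_3 = 0.71 × 1.72 × 1.35 = 1.649 m³/s
w_4 = (9.8 − 7.6)/2 = 1.1 m; q_4 = 0.73 × 1.65 × 1.1 = 1.325 m³/s
w_5 = (10.7 − 8.6)/2 = 1.05 m; q_5 = 0.70 × 1.27 × 1.05 = 0.9335 m³/s
w_6 = (13.0 − 9.8)/2 = 1.6 m; q_6 = 0.78 × 1.03 × 1.6 = 1.285 m³/s
w_7 = (13.0 − 10.7)/2 = 1.15 m; q_7 = 0.43 × 0.38 × 1.15 = 0.1879 m³/s
Q = Σ qᵢ = 10.65 m³/s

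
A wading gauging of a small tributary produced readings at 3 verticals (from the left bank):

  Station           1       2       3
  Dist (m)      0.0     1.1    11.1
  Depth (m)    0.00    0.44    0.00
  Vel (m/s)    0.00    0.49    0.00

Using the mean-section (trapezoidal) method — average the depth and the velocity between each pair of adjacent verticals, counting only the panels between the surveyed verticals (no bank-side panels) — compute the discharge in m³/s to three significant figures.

Panel 1-2: Δb = 1.1 m, d̄ = (0.00+0.44)/2 = 0.22, v̄ = (0.00+0.49)/2 = 0.245 → q = 1.1×0.22×0.245 = 0.05929 m³/s
Panel 2-3: Δb = 10 m, d̄ = (0.44+0.00)/2 = 0.22, v̄ = (0.49+0.00)/2 = 0.245 → q = 10×0.22×0.245 = 0.5390 m³/s
Q = Σ q = 0.5983 m³/s

0.598 m³/s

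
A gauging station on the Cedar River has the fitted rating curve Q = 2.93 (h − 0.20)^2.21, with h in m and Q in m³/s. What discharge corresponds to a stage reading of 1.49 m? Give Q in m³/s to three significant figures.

Q = 2.93 × (1.49 − 0.20)^2.21 = 2.93 × 1.29^2.21 = 5.144 m³/s

5.14 m³/s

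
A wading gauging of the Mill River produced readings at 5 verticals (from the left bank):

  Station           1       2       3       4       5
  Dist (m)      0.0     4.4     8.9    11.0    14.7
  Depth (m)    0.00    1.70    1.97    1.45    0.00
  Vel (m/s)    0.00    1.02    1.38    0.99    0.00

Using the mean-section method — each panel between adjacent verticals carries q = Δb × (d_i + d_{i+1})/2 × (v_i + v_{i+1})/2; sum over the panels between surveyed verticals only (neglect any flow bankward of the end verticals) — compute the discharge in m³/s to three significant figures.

17.4 m³/s

Panel 1-2: Δb = 4.4 m, d̄ = (0.00+1.70)/2 = 0.85, v̄ = (0.00+1.02)/2 = 0.51 → q = 4.4×0.85×0.51 = 1.907 m³/s
Panel 2-3: Δb = 4.5 m, d̄ = (1.70+1.97)/2 = 1.835, v̄ = (1.02+1.38)/2 = 1.2 → q = 4.5×1.835×1.2 = 9.909 m³/s
Panel 3-4: Δb = 2.1 m, d̄ = (1.97+1.45)/2 = 1.71, v̄ = (1.38+0.99)/2 = 1.185 → q = 2.1×1.71×1.185 = 4.255 m³/s
Panel 4-5: Δb = 3.7 m, d̄ = (1.45+0.00)/2 = 0.725, v̄ = (0.99+0.00)/2 = 0.495 → q = 3.7×0.725×0.495 = 1.328 m³/s
Q = Σ q = 17.40 m³/s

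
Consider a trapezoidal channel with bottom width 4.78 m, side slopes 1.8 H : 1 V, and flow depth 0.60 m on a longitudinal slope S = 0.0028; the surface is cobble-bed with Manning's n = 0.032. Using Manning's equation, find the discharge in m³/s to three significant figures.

A = (b + z·y)·y = (4.78 + 1.8×0.60)×0.60 = 3.516 m²
P = b + 2y√(1+z²) = 4.78 + 2×0.60×√(1+1.8²) = 7.251 m
R = A/P = 3.516/7.251 = 0.4849 m
Q = (1/n)·A·R^(2/3)·S^(1/2) = (1/0.032) × 3.516 × 0.4849^(2/3) × 0.0028^(1/2) = 3.589 m³/s

3.59 m³/s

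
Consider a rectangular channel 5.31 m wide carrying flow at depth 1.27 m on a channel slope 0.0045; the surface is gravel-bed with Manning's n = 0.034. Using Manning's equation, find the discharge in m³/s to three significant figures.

A = b·y = 5.31 × 1.27 = 6.744 m²
P = b + 2y = 5.31 + 2×1.27 = 7.850 m
R = A/P = 6.744/7.850 = 0.8591 m
Q = (1/n)·A·R^(2/3)·S^(1/2) = (1/0.034) × 6.744 × 0.8591^(2/3) × 0.0045^(1/2) = 12.02 m³/s

12.0 m³/s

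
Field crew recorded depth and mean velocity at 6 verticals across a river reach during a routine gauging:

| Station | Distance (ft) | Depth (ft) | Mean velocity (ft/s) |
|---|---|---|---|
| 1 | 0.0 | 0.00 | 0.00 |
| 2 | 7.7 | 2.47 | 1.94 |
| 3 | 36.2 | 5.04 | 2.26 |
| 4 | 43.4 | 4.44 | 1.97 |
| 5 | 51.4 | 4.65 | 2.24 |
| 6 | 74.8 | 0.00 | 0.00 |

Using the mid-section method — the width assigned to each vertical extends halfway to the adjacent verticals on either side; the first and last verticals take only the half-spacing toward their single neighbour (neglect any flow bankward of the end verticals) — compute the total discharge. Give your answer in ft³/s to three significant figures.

520 ft³/s

w_2 = (36.2 − 0.0)/2 = 18.1 ft; q_2 = 1.94 × 2.47 × 18.1 = 86.73 ft³/s
w_3 = (43.4 − 7.7)/2 = 17.85 ft; q_3 = 2.26 × 5.04 × 17.85 = 203.3 ft³/s
w_4 = (51.4 − 36.2)/2 = 7.6 ft; q_4 = 1.97 × 4.44 × 7.6 = 66.48 ft³/s
w_5 = (74.8 − 43.4)/2 = 15.7 ft; q_5 = 2.24 × 4.65 × 15.7 = 163.5 ft³/s
Stations 1, 6 contribute zero (depth or velocity is 0).
Q = Σ qᵢ = 520.1 ft³/s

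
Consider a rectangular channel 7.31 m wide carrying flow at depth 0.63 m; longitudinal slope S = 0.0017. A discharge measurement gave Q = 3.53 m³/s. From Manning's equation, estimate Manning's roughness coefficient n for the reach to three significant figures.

A = b·y = 7.31 × 0.63 = 4.605 m²
P = b + 2y = 7.31 + 2×0.63 = 8.570 m
R = A/P = 4.605/8.570 = 0.5374 m
n = (1/Q)·A·R^(2/3)·S^(1/2) = (1/3.53) × 4.605 × 0.6610 × 0.04123 = 0.03555

0.0356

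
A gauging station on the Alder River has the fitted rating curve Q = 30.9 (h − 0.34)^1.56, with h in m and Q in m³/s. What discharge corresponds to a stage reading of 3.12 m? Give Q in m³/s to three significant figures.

152 m³/s

Q = 30.9 × (3.12 − 0.34)^1.56 = 30.9 × 2.78^1.56 = 152.3 m³/s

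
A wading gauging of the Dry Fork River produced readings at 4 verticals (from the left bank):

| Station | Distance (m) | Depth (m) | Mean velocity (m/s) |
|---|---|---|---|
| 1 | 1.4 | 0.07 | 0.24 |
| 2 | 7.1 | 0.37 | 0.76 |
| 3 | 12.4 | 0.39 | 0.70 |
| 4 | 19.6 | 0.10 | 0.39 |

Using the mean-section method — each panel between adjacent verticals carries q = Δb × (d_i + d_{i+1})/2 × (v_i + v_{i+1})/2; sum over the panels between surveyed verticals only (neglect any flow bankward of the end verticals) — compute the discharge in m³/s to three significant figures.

Panel 1-2: Δb = 5.7 m, d̄ = (0.07+0.37)/2 = 0.22, v̄ = (0.24+0.76)/2 = 0.5 → q = 5.7×0.22×0.5 = 0.6270 m³/s
Panel 2-3: Δb = 5.3 m, d̄ = (0.37+0.39)/2 = 0.38, v̄ = (0.76+0.70)/2 = 0.73 → q = 5.3×0.38×0.73 = 1.470 m³/s
Panel 3-4: Δb = 7.2 m, d̄ = (0.39+0.10)/2 = 0.245, v̄ = (0.70+0.39)/2 = 0.545 → q = 7.2×0.245×0.545 = 0.9614 m³/s
Q = Σ q = 3.059 m³/s

3.06 m³/s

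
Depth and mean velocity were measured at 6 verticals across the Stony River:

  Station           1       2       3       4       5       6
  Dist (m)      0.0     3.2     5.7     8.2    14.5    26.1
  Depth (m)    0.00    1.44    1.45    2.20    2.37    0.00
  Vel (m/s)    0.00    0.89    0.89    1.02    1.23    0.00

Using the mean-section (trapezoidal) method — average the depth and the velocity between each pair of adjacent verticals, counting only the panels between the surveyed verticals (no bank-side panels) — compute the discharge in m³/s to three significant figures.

Panel 1-2: Δb = 3.2 m, d̄ = (0.00+1.44)/2 = 0.72, v̄ = (0.00+0.89)/2 = 0.445 → q = 3.2×0.72×0.445 = 1.025 m³/s
Panel 2-3: Δb = 2.5 m, d̄ = (1.44+1.45)/2 = 1.445, v̄ = (0.89+0.89)/2 = 0.89 → q = 2.5×1.445×0.89 = 3.215 m³/s
Panel 3-4: Δb = 2.5 m, d̄ = (1.45+2.20)/2 = 1.825, v̄ = (0.89+1.02)/2 = 0.955 → q = 2.5×1.825×0.955 = 4.357 m³/s
Panel 4-5: Δb = 6.3 m, d̄ = (2.20+2.37)/2 = 2.285, v̄ = (1.02+1.23)/2 = 1.125 → q = 6.3×2.285×1.125 = 16.19 m³/s
Panel 5-6: Δb = 11.6 m, d̄ = (2.37+0.00)/2 = 1.185, v̄ = (1.23+0.00)/2 = 0.615 → q = 11.6×1.185×0.615 = 8.454 m³/s
Q = Σ q = 33.25 m³/s

33.2 m³/s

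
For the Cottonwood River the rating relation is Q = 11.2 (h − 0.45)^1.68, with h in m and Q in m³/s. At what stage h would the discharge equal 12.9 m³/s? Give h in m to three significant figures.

h − h₀ = (Q/C)^(1/b) = (12.9/11.2)^(1/1.68) = 1.088 m
h = 0.45 + 1.088 = 1.538 m

1.54 m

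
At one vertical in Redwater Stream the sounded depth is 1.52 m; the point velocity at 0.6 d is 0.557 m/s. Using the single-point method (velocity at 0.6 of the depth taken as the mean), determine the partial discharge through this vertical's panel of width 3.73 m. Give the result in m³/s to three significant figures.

3.16 m³/s

v̄ = v₀.₆ = 0.557 m/s
q = v̄ × d × w = 0.5570 × 1.52 × 3.73 = 3.158 m³/s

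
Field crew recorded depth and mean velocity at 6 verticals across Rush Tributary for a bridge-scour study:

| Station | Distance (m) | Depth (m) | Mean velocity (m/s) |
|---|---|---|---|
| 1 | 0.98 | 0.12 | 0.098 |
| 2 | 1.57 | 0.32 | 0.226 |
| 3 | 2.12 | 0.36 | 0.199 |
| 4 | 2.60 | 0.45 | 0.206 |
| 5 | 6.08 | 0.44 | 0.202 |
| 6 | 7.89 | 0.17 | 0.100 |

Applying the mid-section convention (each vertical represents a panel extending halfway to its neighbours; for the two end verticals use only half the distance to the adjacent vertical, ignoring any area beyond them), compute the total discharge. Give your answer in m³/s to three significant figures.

w_1 = (1.57 − 0.98)/2 = 0.295 m; q_1 = 0.098 × 0.12 × 0.295 = 0.003469 m³/s
w_2 = (2.12 − 0.98)/2 = 0.57 m; q_2 = 0.226 × 0.32 × 0.57 = 0.04122 m³/s
w_3 = (2.60 − 1.57)/2 = 0.515 m; q_3 = 0.199 × 0.36 × 0.515 = 0.03689 m³/s
w_4 = (6.08 − 2.12)/2 = 1.98 m; q_4 = 0.206 × 0.45 × 1.98 = 0.1835 m³/s
w_5 = (7.89 − 2.60)/2 = 2.645 m; q_5 = 0.202 × 0.44 × 2.645 = 0.2351 m³/s
w_6 = (7.89 − 6.08)/2 = 0.905 m; q_6 = 0.100 × 0.17 × 0.905 = 0.01539 m³/s
Q = Σ qᵢ = 0.5156 m³/s

0.516 m³/s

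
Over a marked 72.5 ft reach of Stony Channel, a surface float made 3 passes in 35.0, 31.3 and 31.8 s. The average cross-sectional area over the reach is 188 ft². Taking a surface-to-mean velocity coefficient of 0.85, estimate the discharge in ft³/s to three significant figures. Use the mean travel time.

354 ft³/s

t̄ = (35.0 + 31.3 + 31.8) / 3 = 32.7 s
v_surface = L / t̄ = 72.5 / 32.7 = 2.217 ft/s
v_mean = 0.85 × 2.217 = 1.885 ft/s
Q = A × v_mean = 188 × 1.885 = 354.3 ft³/s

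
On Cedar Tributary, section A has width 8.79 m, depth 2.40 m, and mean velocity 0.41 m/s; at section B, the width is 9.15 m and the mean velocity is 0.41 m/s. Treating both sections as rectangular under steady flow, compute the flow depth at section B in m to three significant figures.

Q = A₁V₁ = (8.79×2.40) × 0.41 = 8.649 m³/s
d₂ = Q/(b₂ V₂) = 8.649/(9.15×0.41) = 2.306 m

2.31 m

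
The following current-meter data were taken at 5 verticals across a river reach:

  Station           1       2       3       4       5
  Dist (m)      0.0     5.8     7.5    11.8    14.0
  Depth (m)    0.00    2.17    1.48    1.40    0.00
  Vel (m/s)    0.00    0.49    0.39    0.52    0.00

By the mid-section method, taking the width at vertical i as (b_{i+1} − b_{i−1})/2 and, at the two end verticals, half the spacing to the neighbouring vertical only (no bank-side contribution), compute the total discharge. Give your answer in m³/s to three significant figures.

w_2 = (7.5 − 0.0)/2 = 3.75 m; q_2 = 0.49 × 2.17 × 3.75 = 3.987 m³/s
w_3 = (11.8 − 5.8)/2 = 3 m; q_3 = 0.39 × 1.48 × 3 = 1.732 m³/s
w_4 = (14.0 − 7.5)/2 = 3.25 m; q_4 = 0.52 × 1.40 × 3.25 = 2.366 m³/s
Stations 1, 5 contribute zero (depth or velocity is 0).
Q = Σ qᵢ = 8.085 m³/s

8.08 m³/s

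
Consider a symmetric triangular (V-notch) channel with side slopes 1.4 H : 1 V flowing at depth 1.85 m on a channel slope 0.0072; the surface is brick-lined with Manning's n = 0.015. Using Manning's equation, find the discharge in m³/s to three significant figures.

A = z·y² = 1.4×1.85² = 4.792 m²
P = 2y√(1+z²) = 2×1.85×√(1+1.4²) = 6.366 m
R = A/P = 4.792/6.366 = 0.7527 m
Q = (1/n)·A·R^(2/3)·S^(1/2) = (1/0.015) × 4.792 × 0.7527^(2/3) × 0.0072^(1/2) = 22.43 m³/s

22.4 m³/s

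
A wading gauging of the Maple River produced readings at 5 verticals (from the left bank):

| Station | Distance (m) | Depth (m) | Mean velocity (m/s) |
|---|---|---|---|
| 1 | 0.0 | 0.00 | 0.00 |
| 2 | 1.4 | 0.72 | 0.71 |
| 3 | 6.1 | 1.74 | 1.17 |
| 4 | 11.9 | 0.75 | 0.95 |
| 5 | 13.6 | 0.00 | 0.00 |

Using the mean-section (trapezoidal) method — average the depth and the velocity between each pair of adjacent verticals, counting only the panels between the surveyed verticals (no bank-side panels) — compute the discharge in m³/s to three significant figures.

13.6 m³/s

Panel 1-2: Δb = 1.4 m, d̄ = (0.00+0.72)/2 = 0.36, v̄ = (0.00+0.71)/2 = 0.355 → q = 1.4×0.36×0.355 = 0.1789 m³/s
Panel 2-3: Δb = 4.7 m, d̄ = (0.72+1.74)/2 = 1.23, v̄ = (0.71+1.17)/2 = 0.94 → q = 4.7×1.23×0.94 = 5.434 m³/s
Panel 3-4: Δb = 5.8 m, d̄ = (1.74+0.75)/2 = 1.245, v̄ = (1.17+0.95)/2 = 1.06 → q = 5.8×1.245×1.06 = 7.654 m³/s
Panel 4-5: Δb = 1.7 m, d̄ = (0.75+0.00)/2 = 0.375, v̄ = (0.95+0.00)/2 = 0.475 → q = 1.7×0.375×0.475 = 0.3028 m³/s
Q = Σ q = 13.57 m³/s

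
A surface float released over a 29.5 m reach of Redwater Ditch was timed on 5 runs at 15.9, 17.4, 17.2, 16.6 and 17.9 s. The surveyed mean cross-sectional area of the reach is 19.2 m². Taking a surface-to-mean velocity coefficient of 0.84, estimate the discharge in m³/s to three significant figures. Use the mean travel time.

28.0 m³/s

t̄ = (15.9 + 17.4 + 17.2 + 16.6 + 17.9) / 5 = 17 s
v_surface = L / t̄ = 29.5 / 17 = 1.735 m/s
v_mean = 0.84 × 1.735 = 1.458 m/s
Q = A × v_mean = 19.2 × 1.458 = 27.99 m³/s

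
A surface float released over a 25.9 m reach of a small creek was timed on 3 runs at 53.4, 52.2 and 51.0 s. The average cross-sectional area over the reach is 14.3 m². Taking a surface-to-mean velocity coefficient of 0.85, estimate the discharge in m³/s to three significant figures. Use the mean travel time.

6.03 m³/s

t̄ = (53.4 + 52.2 + 51.0) / 3 = 52.2 s
v_surface = L / t̄ = 25.9 / 52.2 = 0.4962 m/s
v_mean = 0.85 × 0.4962 = 0.4217 m/s
Q = A × v_mean = 14.3 × 0.4217 = 6.031 m³/s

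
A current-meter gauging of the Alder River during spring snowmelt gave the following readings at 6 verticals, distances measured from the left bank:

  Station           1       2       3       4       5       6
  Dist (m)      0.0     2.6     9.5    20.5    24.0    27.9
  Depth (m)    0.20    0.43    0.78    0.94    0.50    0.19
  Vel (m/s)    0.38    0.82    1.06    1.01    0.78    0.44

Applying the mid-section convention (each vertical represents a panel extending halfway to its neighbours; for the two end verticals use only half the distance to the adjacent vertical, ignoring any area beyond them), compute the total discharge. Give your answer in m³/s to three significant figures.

w_1 = (2.6 − 0.0)/2 = 1.3 m; q_1 = 0.38 × 0.20 × 1.3 = 0.09880 m³/s
w_2 = (9.5 − 0.0)/2 = 4.75 m; q_2 = 0.82 × 0.43 × 4.75 = 1.675 m³/s
w_3 = (20.5 − 2.6)/2 = 8.95 m; q_3 = 1.06 × 0.78 × 8.95 = 7.400 m³/s
w_4 = (24.0 − 9.5)/2 = 7.25 m; q_4 = 1.01 × 0.94 × 7.25 = 6.883 m³/s
w_5 = (27.9 − 20.5)/2 = 3.7 m; q_5 = 0.78 × 0.50 × 3.7 = 1.443 m³/s
w_6 = (27.9 − 24.0)/2 = 1.95 m; q_6 = 0.44 × 0.19 × 1.95 = 0.1630 m³/s
Q = Σ qᵢ = 17.66 m³/s

17.7 m³/s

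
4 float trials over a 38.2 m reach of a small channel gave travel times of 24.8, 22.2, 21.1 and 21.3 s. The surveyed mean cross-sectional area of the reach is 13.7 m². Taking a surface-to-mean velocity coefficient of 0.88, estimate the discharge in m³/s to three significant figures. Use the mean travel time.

20.6 m³/s

t̄ = (24.8 + 22.2 + 21.1 + 21.3) / 4 = 22.35 s
v_surface = L / t̄ = 38.2 / 22.35 = 1.709 m/s
v_mean = 0.88 × 1.709 = 1.504 m/s
Q = A × v_mean = 13.7 × 1.504 = 20.61 m³/s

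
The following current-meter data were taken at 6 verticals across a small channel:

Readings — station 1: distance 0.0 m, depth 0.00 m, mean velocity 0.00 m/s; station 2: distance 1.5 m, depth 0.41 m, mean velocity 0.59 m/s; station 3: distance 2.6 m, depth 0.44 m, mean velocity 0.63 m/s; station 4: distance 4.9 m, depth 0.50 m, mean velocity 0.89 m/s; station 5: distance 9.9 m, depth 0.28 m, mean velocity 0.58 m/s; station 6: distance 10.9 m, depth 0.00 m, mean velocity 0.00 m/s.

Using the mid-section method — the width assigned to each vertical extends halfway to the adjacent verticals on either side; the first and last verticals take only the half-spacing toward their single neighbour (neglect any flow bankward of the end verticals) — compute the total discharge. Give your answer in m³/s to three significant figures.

2.90 m³/s

w_2 = (2.6 − 0.0)/2 = 1.3 m; q_2 = 0.59 × 0.41 × 1.3 = 0.3145 m³/s
w_3 = (4.9 − 1.5)/2 = 1.7 m; q_3 = 0.63 × 0.44 × 1.7 = 0.4712 m³/s
w_4 = (9.9 − 2.6)/2 = 3.65 m; q_4 = 0.89 × 0.50 × 3.65 = 1.624 m³/s
w_5 = (10.9 − 4.9)/2 = 3 m; q_5 = 0.58 × 0.28 × 3 = 0.4872 m³/s
Stations 1, 6 contribute zero (depth or velocity is 0).
Q = Σ qᵢ = 2.897 m³/s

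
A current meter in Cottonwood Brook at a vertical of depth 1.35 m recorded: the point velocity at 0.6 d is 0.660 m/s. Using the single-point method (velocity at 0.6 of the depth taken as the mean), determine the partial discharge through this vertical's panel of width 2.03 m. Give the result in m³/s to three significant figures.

1.81 m³/s

v̄ = v₀.₆ = 0.660 m/s
q = v̄ × d × w = 0.6600 × 1.35 × 2.03 = 1.809 m³/s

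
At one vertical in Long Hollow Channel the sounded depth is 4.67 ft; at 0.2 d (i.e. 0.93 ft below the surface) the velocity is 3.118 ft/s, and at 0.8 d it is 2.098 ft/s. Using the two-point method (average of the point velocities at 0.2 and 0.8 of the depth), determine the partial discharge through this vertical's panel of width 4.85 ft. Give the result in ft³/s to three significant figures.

59.1 ft³/s

v̄ = (3.118 + 2.098) / 2 = 2.608 ft/s
q = v̄ × d × w = 2.608 × 4.67 × 4.85 = 59.07 ft³/s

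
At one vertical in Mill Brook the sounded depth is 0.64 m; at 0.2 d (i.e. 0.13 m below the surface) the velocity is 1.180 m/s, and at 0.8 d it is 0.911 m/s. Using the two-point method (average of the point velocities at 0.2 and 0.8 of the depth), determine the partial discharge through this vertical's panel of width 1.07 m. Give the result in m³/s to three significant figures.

v̄ = (1.180 + 0.911) / 2 = 1.046 m/s
q = v̄ × d × w = 1.046 × 0.64 × 1.07 = 0.7160 m³/s

0.716 m³/s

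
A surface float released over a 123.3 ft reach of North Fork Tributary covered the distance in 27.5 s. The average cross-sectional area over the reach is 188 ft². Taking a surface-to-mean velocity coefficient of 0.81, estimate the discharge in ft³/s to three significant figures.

v_surface = L / t̄ = 123.3 / 27.5 = 4.484 ft/s
v_mean = 0.81 × 4.484 = 3.632 ft/s
Q = A × v_mean = 188 × 3.632 = 682.8 ft³/s

683 ft³/s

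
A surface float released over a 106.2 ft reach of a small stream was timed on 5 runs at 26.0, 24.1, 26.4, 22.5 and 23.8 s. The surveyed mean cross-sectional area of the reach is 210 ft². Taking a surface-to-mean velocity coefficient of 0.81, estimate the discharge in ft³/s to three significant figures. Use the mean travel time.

736 ft³/s

t̄ = (26.0 + 24.1 + 26.4 + 22.5 + 23.8) / 5 = 24.56 s
v_surface = L / t̄ = 106.2 / 24.56 = 4.324 ft/s
v_mean = 0.81 × 4.324 = 3.503 ft/s
Q = A × v_mean = 210 × 3.503 = 735.5 ft³/s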